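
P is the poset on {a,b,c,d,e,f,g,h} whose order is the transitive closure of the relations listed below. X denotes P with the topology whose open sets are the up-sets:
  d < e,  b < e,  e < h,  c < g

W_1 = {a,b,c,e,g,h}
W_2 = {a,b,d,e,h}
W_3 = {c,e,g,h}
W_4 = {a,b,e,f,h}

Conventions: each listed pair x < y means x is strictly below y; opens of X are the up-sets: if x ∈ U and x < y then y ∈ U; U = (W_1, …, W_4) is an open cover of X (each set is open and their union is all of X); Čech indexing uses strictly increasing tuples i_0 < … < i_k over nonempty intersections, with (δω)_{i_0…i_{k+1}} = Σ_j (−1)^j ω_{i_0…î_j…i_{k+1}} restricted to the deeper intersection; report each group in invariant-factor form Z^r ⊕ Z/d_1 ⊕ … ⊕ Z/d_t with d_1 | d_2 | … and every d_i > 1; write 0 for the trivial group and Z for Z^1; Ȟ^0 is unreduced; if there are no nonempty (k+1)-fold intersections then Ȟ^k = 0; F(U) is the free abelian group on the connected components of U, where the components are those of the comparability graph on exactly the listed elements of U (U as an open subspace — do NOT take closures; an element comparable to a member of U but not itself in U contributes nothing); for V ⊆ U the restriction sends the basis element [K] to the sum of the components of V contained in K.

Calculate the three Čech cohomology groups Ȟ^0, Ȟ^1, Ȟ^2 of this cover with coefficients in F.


nerve of the cover:
  W12={a,b,e,h} W13={c,e,g,h} W14={a,b,e,h} W23={e,h} W24={a,b,e,h} W34={e,h}
  W123={e,h} W124={a,b,e,h} W134={e,h} W234={e,h}
  W1234={e,h}
components per intersection:
  W1: {a} {b,e,h} {c,g}
  W2: {a} {b,d,e,h}
  W3: {c,g} {e,h}
  W4: {a} {b,e,h} {f}
  W12: {a} {b,e,h}
  W13: {c,g} {e,h}
  W14: {a} {b,e,h}
  W23: {e,h}
  W24: {a} {b,e,h}
  W34: {e,h}
  W123: {e,h}
  W124: {a} {b,e,h}
  W134: {e,h}
  W234: {e,h}
  W1234: {e,h}
C dims 10,10,5,1; δ0: rk 6, SNF 1^6; δ1: rk 4, SNF 1^4; δ2: rk 1, SNF 1^1
Ȟ^0 = (10 − 6) − 0 = 4, so Ȟ^0 ≅ Z^4
Ȟ^1 = (10 − 4) − 6 = 0, so Ȟ^1 ≅ 0
Ȟ^2 = (5 − 1) − 4 = 0, so Ȟ^2 ≅ 0

Ȟ^0(U;F) ≅ Z^4,  Ȟ^1(U;F) ≅ 0,  Ȟ^2(U;F) ≅ 0


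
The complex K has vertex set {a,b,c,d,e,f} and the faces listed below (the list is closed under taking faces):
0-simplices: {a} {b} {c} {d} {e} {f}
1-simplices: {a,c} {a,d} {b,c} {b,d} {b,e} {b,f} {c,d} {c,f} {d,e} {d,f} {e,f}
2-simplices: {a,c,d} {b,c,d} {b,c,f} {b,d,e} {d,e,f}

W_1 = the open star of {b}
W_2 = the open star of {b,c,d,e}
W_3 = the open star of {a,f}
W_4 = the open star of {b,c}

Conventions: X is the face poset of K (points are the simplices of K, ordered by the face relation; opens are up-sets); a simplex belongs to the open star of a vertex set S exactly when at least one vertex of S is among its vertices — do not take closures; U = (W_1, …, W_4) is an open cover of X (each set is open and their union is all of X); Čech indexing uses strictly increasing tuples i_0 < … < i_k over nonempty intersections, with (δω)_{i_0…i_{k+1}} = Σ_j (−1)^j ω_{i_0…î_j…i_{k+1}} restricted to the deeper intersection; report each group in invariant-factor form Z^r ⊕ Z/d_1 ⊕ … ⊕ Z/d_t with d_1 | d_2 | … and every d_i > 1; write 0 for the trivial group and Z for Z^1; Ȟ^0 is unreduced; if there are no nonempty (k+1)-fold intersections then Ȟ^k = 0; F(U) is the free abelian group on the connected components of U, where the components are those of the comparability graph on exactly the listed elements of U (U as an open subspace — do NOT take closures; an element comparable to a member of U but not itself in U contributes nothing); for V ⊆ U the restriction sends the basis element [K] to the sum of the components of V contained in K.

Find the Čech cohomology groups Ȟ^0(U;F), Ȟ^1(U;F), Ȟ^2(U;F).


intersection data:
  W1={{b},{b,c},{b,d},{b,e},{b,f},{b,c,d},{b,c,f},{b,d,e}} W2={{b},{c},{d},{e},{a,c},{a,d},{b,c},{b,d},{b,e},{b,f},{c,d},{c,f},{d,e},{d,f},{e,f},{a,c,d},{b,c,d},{b,c,f},{b,d,e},{d,e,f}} W3={{a},{f},{a,c},{a,d},{b,f},{c,f},{d,f},{e,f},{a,c,d},{b,c,f},{d,e,f}} W4={{b},{c},{a,c},{b,c},{b,d},{b,e},{b,f},{c,d},{c,f},{a,c,d},{b,c,d},{b,c,f},{b,d,e}}
  W12={{b},{b,c},{b,d},{b,e},{b,f},{b,c,d},{b,c,f},{b,d,e}} W13={{b,f},{b,c,f}} W14={{b},{b,c},{b,d},{b,e},{b,f},{b,c,d},{b,c,f},{b,d,e}} W23={{a,c},{a,d},{b,f},{c,f},{d,f},{e,f},{a,c,d},{b,c,f},{d,e,f}} W24={{b},{c},{a,c},{b,c},{b,d},{b,e},{b,f},{c,d},{c,f},{a,c,d},{b,c,d},{b,c,f},{b,d,e}} W34={{a,c},{b,f},{c,f},{a,c,d},{b,c,f}}
  W123={{b,f},{b,c,f}} W124={{b},{b,c},{b,d},{b,e},{b,f},{b,c,d},{b,c,f},{b,d,e}} W134={{b,f},{b,c,f}} W234={{a,c},{b,f},{c,f},{a,c,d},{b,c,f}}
  W1234={{b,f},{b,c,f}}
components per intersection:
  W1: {{b},{b,c},{b,d},{b,e},{b,f},{b,c,d},{b,c,f},{b,d,e}}
  W2: {{b},{c},{d},{e},{a,c},{a,d},{b,c},{b,d},{b,e},{b,f},{c,d},{c,f},{d,e},{d,f},{e,f},{a,c,d},{b,c,d},{b,c,f},{b,d,e},{d,e,f}}
  W3: {{a},{a,c},{a,d},{a,c,d}} {{f},{b,f},{c,f},{d,f},{e,f},{b,c,f},{d,e,f}}
  W4: {{b},{c},{a,c},{b,c},{b,d},{b,e},{b,f},{c,d},{c,f},{a,c,d},{b,c,d},{b,c,f},{b,d,e}}
  W12: {{b},{b,c},{b,d},{b,e},{b,f},{b,c,d},{b,c,f},{b,d,e}}
  W13: {{b,f},{b,c,f}}
  W14: {{b},{b,c},{b,d},{b,e},{b,f},{b,c,d},{b,c,f},{b,d,e}}
  W23: {{a,c},{a,d},{a,c,d}} {{b,f},{c,f},{b,c,f}} {{d,f},{e,f},{d,e,f}}
  W24: {{b},{c},{a,c},{b,c},{b,d},{b,e},{b,f},{c,d},{c,f},{a,c,d},{b,c,d},{b,c,f},{b,d,e}}
  W34: {{a,c},{a,c,d}} {{b,f},{c,f},{b,c,f}}
  W123: {{b,f},{b,c,f}}
  W124: {{b},{b,c},{b,d},{b,e},{b,f},{b,c,d},{b,c,f},{b,d,e}}
  W134: {{b,f},{b,c,f}}
  W234: {{a,c},{a,c,d}} {{b,f},{c,f},{b,c,f}}
  W1234: {{b,f},{b,c,f}}
C dims 5,9,5,1; δ0: rk 4, SNF 1^4; δ1: rk 4, SNF 1^4; δ2: rk 1, SNF 1^1
Ȟ^0 = (5 − 4) − 0 = 1, so Ȟ^0 ≅ Z
Ȟ^1 = (9 − 4) − 4 = 1, so Ȟ^1 ≅ Z
Ȟ^2 = (5 − 1) − 4 = 0, so Ȟ^2 ≅ 0

Ȟ^0 ≅ Z; Ȟ^1 ≅ Z; Ȟ^2 ≅ 0


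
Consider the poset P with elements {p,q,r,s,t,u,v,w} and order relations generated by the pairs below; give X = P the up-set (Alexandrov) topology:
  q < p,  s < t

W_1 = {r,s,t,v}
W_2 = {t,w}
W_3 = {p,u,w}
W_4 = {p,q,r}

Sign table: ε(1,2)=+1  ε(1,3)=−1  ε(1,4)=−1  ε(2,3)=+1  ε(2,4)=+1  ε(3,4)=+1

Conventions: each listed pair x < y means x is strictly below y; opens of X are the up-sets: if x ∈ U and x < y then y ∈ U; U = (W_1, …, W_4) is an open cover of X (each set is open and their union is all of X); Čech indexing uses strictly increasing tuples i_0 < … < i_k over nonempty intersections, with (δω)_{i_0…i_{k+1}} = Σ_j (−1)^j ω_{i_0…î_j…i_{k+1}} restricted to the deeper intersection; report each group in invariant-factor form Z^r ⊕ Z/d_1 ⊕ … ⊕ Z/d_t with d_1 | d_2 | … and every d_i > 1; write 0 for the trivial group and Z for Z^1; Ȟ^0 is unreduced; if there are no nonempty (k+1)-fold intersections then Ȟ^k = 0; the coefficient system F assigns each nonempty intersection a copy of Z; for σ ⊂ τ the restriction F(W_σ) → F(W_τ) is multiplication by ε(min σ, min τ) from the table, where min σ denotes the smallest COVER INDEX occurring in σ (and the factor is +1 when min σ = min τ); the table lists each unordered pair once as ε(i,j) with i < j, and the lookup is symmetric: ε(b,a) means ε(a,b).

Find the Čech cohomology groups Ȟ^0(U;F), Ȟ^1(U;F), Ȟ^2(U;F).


intersection data:
  W12={t} W14={r} W23={w} W34={p}
C dims 4,4; δ0: rk 4, SNF 1^3·2
Ȟ^0 = (4 − 4) − 0 = 0, so Ȟ^0 ≅ 0
Ȟ^1 = (4 − 0) − 4 = 0 plus torsion [2], so Ȟ^1 ≅ Z/2
Ȟ^2 = (0 − 0) − 0 = 0, so Ȟ^2 ≅ 0

Ȟ^0 = 0, Ȟ^1 = Z/2, Ȟ^2 = 0


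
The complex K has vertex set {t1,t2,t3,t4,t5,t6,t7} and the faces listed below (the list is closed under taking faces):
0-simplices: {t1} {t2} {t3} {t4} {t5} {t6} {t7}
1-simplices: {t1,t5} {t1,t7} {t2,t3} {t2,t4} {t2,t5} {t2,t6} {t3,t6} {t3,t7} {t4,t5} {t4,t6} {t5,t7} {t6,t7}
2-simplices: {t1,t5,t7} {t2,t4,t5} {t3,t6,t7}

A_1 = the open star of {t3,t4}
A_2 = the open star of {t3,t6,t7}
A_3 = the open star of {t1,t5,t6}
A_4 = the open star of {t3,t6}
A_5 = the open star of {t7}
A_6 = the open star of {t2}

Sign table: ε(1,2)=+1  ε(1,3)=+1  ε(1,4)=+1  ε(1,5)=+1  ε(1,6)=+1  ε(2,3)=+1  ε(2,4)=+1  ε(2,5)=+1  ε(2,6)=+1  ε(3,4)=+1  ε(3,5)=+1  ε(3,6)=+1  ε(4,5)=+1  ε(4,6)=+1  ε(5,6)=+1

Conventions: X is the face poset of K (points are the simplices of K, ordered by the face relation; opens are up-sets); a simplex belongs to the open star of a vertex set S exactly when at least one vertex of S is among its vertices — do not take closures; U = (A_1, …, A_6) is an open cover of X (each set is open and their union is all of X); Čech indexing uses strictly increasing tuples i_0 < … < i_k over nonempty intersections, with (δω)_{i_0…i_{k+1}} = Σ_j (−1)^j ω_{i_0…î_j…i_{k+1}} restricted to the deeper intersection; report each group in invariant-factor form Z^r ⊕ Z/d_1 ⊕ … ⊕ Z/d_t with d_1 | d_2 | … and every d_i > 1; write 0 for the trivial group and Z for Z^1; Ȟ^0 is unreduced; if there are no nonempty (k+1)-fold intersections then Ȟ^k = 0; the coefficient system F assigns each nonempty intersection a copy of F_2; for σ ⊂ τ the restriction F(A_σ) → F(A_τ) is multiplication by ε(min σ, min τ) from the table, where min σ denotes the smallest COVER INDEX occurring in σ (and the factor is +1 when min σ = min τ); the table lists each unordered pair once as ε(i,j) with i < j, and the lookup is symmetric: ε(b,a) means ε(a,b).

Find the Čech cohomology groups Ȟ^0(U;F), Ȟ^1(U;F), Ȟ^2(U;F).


nerve simplices:
  A1={{t3},{t4},{t2,t3},{t2,t4},{t3,t6},{t3,t7},{t4,t5},{t4,t6},{t2,t4,t5},{t3,t6,t7}} A2={{t3},{t6},{t7},{t1,t7},{t2,t3},{t2,t6},{t3,t6},{t3,t7},{t4,t6},{t5,t7},{t6,t7},{t1,t5,t7},{t3,t6,t7}} A3={{t1},{t5},{t6},{t1,t5},{t1,t7},{t2,t5},{t2,t6},{t3,t6},{t4,t5},{t4,t6},{t5,t7},{t6,t7},{t1,t5,t7},{t2,t4,t5},{t3,t6,t7}} A4={{t3},{t6},{t2,t3},{t2,t6},{t3,t6},{t3,t7},{t4,t6},{t6,t7},{t3,t6,t7}} A5={{t7},{t1,t7},{t3,t7},{t5,t7},{t6,t7},{t1,t5,t7},{t3,t6,t7}} A6={{t2},{t2,t3},{t2,t4},{t2,t5},{t2,t6},{t2,t4,t5}}
  A12={{t3},{t2,t3},{t3,t6},{t3,t7},{t4,t6},{t3,t6,t7}} A13={{t3,t6},{t4,t5},{t4,t6},{t2,t4,t5},{t3,t6,t7}} A14={{t3},{t2,t3},{t3,t6},{t3,t7},{t4,t6},{t3,t6,t7}} A15={{t3,t7},{t3,t6,t7}} A16={{t2,t3},{t2,t4},{t2,t4,t5}} A23={{t6},{t1,t7},{t2,t6},{t3,t6},{t4,t6},{t5,t7},{t6,t7},{t1,t5,t7},{t3,t6,t7}} A24={{t3},{t6},{t2,t3},{t2,t6},{t3,t6},{t3,t7},{t4,t6},{t6,t7},{t3,t6,t7}} A25={{t7},{t1,t7},{t3,t7},{t5,t7},{t6,t7},{t1,t5,t7},{t3,t6,t7}} A26={{t2,t3},{t2,t6}} A34={{t6},{t2,t6},{t3,t6},{t4,t6},{t6,t7},{t3,t6,t7}} A35={{t1,t7},{t5,t7},{t6,t7},{t1,t5,t7},{t3,t6,t7}} A36={{t2,t5},{t2,t6},{t2,t4,t5}} A45={{t3,t7},{t6,t7},{t3,t6,t7}} A46={{t2,t3},{t2,t6}}
  A123={{t3,t6},{t4,t6},{t3,t6,t7}} A124={{t3},{t2,t3},{t3,t6},{t3,t7},{t4,t6},{t3,t6,t7}} A125={{t3,t7},{t3,t6,t7}} A126={{t2,t3}} A134={{t3,t6},{t4,t6},{t3,t6,t7}} A135={{t3,t6,t7}} A136={{t2,t4,t5}} A145={{t3,t7},{t3,t6,t7}} A146={{t2,t3}} A234={{t6},{t2,t6},{t3,t6},{t4,t6},{t6,t7},{t3,t6,t7}} A235={{t1,t7},{t5,t7},{t6,t7},{t1,t5,t7},{t3,t6,t7}} A236={{t2,t6}} A245={{t3,t7},{t6,t7},{t3,t6,t7}} A246={{t2,t3},{t2,t6}} A345={{t6,t7},{t3,t6,t7}} A346={{t2,t6}}
  A1234={{t3,t6},{t4,t6},{t3,t6,t7}} A1235={{t3,t6,t7}} A1245={{t3,t7},{t3,t6,t7}} A1246={{t2,t3}} A1345={{t3,t6,t7}} A2345={{t6,t7},{t3,t6,t7}} A2346={{t2,t6}}
  A12345={{t3,t6,t7}}
C dims 6,14,16,7; δ0: rk_F2 5; δ1: rk_F2 9; δ2: rk_F2 6
degree 0: 6−5−0 = 1 → Ȟ^0 ≅ Z/2
degree 1: 14−9−5 = 0 → Ȟ^1 ≅ 0
degree 2: 16−6−9 = 1 → Ȟ^2 ≅ Z/2

Ȟ^0 ≅ Z/2, Ȟ^1 ≅ 0 and Ȟ^2 ≅ Z/2


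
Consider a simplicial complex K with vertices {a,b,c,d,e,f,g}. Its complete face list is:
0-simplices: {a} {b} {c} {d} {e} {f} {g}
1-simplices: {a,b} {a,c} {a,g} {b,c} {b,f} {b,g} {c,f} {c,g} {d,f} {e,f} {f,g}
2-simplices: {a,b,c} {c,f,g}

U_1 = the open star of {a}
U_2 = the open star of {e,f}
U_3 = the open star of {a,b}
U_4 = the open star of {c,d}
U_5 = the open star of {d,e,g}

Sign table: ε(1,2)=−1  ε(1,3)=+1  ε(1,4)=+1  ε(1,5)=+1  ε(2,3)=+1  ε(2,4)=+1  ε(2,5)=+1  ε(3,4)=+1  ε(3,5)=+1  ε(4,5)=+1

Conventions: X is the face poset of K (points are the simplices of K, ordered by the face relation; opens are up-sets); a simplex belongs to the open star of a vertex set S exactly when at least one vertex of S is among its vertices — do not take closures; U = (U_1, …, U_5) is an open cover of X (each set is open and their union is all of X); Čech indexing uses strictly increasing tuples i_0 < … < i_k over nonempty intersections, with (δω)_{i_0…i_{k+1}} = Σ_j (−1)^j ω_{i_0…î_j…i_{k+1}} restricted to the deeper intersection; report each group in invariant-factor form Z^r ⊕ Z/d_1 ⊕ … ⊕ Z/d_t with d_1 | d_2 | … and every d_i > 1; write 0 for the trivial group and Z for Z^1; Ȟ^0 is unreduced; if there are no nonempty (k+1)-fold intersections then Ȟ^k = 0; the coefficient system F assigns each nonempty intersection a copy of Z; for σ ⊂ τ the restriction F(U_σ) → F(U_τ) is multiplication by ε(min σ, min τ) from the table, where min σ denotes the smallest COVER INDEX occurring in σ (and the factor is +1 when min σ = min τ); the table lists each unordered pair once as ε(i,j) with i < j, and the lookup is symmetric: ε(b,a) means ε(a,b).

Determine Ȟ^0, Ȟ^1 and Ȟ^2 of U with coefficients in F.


Ȟ^0(U;F) ≅ Z, Ȟ^1(U;F) ≅ Z^2, Ȟ^2(U;F) ≅ 0

nonempty overlaps:
  U1={{a},{a,b},{a,c},{a,g},{a,b,c}} U2={{e},{f},{b,f},{c,f},{d,f},{e,f},{f,g},{c,f,g}} U3={{a},{b},{a,b},{a,c},{a,g},{b,c},{b,f},{b,g},{a,b,c}} U4={{c},{d},{a,c},{b,c},{c,f},{c,g},{d,f},{a,b,c},{c,f,g}} U5={{d},{e},{g},{a,g},{b,g},{c,g},{d,f},{e,f},{f,g},{c,f,g}}
  U13={{a},{a,b},{a,c},{a,g},{a,b,c}} U14={{a,c},{a,b,c}} U15={{a,g}} U23={{b,f}} U24={{c,f},{d,f},{c,f,g}} U25={{e},{d,f},{e,f},{f,g},{c,f,g}} U34={{a,c},{b,c},{a,b,c}} U35={{a,g},{b,g}} U45={{d},{c,g},{d,f},{c,f,g}}
  U134={{a,c},{a,b,c}} U135={{a,g}} U245={{d,f},{c,f,g}}
C dims 5,9,3; δ0: rk 4, SNF 1^4; δ1: rk 3, SNF 1^3
degree 0: 5−4−0 = 1 → Ȟ^0 ≅ Z
degree 1: 9−3−4 = 2 → Ȟ^1 ≅ Z^2
degree 2: 3−0−3 = 0 → Ȟ^2 ≅ 0


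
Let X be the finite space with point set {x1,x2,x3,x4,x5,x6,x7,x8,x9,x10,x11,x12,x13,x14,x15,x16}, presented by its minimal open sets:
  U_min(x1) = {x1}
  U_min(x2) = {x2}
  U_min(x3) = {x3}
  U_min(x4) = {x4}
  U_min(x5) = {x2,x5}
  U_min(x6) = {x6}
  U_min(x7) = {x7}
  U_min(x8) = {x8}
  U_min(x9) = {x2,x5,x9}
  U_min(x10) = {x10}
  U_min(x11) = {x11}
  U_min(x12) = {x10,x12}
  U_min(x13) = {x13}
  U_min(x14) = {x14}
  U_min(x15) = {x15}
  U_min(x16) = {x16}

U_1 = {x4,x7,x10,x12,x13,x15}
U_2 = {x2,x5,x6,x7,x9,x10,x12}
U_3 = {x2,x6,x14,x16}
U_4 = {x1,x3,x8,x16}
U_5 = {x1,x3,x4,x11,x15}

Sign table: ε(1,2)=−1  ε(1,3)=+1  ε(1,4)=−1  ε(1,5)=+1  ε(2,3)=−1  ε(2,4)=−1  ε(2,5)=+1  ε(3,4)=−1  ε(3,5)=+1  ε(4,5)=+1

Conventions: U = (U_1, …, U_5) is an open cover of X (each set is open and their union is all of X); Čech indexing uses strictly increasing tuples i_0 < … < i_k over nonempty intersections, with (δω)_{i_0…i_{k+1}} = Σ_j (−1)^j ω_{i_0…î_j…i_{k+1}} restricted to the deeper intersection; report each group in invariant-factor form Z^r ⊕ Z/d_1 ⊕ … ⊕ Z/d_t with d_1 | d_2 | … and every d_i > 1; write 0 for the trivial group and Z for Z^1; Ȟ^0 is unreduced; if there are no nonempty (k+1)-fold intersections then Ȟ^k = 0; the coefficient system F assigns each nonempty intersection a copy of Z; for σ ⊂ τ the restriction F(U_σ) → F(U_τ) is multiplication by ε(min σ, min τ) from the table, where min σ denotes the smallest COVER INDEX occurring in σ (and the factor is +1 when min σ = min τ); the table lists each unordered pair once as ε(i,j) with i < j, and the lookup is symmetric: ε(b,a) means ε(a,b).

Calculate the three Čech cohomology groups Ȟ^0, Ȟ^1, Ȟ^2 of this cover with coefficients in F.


Ȟ^0(U;F) ≅ 0, Ȟ^1(U;F) ≅ Z/2 and Ȟ^2(U;F) ≅ 0

nerve of the cover:
  U12={x7,x10,x12} U15={x4,x15} U23={x2,x6} U34={x16} U45={x1,x3}
C dims 5,5; δ0: rk 5, SNF 1^4·2
Ȟ^0 = (5 − 5) − 0 = 0, so Ȟ^0 ≅ 0
Ȟ^1 = (5 − 0) − 5 = 0 plus torsion [2], so Ȟ^1 ≅ Z/2
Ȟ^2 = (0 − 0) − 0 = 0, so Ȟ^2 ≅ 0


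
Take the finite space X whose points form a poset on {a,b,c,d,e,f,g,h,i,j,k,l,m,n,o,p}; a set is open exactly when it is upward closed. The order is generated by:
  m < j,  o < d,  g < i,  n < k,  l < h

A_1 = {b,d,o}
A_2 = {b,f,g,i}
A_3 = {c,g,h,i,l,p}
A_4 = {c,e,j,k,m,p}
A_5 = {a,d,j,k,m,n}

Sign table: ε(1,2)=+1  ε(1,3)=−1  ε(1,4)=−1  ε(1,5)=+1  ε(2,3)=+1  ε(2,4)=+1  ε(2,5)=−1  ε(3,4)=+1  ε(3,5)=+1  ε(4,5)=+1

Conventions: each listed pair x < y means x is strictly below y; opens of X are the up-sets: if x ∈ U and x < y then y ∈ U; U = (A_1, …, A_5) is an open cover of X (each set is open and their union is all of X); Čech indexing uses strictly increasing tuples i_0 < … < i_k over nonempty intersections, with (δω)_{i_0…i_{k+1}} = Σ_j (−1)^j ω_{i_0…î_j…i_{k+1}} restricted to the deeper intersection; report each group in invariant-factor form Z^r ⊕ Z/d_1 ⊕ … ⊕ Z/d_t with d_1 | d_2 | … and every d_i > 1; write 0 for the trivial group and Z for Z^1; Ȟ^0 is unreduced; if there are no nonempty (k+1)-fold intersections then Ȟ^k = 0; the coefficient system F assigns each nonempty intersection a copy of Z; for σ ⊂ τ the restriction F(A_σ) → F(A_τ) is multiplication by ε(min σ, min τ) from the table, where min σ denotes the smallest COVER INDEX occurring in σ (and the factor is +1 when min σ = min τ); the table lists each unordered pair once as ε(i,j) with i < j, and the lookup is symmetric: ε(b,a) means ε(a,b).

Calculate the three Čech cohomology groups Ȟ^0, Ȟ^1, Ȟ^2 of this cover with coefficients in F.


nerve simplices:
  A12={b} A15={d} A23={g,i} A34={c,p} A45={j,k,m}
C dims 5,5; δ0: rk 4, SNF 1^4
degree 0: 5−4−0 = 1 → Ȟ^0 ≅ Z
degree 1: 5−0−4 = 1 → Ȟ^1 ≅ Z
degree 2: 0−0−0 = 0 → Ȟ^2 ≅ 0

Ȟ^0 ≅ Z; Ȟ^1 ≅ Z; Ȟ^2 ≅ 0


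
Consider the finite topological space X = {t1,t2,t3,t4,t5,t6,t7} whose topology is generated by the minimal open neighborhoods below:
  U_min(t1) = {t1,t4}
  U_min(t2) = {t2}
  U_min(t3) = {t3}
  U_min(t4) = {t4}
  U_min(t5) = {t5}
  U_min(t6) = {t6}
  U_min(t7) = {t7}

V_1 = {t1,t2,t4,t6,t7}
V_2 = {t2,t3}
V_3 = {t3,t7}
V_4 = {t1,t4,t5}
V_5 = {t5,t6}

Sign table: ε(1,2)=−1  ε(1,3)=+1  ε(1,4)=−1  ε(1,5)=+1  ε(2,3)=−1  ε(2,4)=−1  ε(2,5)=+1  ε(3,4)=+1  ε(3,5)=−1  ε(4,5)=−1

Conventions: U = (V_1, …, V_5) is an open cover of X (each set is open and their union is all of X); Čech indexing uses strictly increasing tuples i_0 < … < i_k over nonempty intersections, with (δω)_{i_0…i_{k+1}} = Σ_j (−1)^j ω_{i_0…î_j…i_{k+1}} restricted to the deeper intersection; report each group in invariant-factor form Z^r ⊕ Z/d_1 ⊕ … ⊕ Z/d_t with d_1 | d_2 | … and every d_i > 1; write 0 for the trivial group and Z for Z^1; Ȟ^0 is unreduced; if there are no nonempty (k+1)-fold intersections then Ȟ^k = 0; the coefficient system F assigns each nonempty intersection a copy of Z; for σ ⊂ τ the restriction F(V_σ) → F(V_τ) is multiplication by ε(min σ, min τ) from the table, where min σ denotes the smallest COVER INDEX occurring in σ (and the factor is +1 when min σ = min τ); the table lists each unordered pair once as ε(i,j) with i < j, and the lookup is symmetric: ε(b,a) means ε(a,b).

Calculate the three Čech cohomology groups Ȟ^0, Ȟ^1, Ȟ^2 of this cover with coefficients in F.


nonempty intersections:
  V12={t2} V13={t7} V14={t1,t4} V15={t6} V23={t3} V45={t5}
C dims 5,6; δ0: rk 4, SNF 1^4
Ȟ^0: (5−4)−0=1 ⇒ Z
Ȟ^1: (6−0)−4=2 ⇒ Z^2
Ȟ^2: (0−0)−0=0 ⇒ 0

Ȟ^0(U;F) ≅ Z; Ȟ^1(U;F) ≅ Z^2; Ȟ^2(U;F) ≅ 0


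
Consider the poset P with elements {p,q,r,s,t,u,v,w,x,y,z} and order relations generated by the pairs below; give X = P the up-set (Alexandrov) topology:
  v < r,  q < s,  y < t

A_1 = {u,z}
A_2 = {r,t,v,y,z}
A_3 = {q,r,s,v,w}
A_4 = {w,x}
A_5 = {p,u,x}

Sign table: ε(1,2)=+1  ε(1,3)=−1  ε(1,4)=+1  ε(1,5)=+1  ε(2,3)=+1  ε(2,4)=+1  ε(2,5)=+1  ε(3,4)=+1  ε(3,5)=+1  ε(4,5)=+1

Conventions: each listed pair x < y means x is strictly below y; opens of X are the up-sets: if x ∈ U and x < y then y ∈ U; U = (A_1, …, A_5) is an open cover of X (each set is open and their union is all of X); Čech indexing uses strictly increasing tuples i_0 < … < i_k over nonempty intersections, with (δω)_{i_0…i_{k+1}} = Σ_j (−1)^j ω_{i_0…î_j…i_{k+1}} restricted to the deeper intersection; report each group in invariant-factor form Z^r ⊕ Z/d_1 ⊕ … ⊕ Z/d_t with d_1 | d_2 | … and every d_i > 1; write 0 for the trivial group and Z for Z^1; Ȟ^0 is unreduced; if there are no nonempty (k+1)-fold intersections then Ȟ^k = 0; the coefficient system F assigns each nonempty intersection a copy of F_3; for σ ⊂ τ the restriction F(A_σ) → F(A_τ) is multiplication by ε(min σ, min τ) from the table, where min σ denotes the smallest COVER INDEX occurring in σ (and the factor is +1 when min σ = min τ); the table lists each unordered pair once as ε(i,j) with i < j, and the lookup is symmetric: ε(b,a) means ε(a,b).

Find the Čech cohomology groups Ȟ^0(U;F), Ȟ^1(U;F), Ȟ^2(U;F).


Ȟ^0(U;F) ≅ Z/3, Ȟ^1(U;F) ≅ Z/3, Ȟ^2(U;F) ≅ 0

intersection data:
  A12={z} A15={u} A23={r,v} A34={w} A45={x}
C dims 5,5; δ0: rk_F3 4
Ȟ^0 = (5 − 4) − 0 = 1, so Ȟ^0 ≅ Z/3
Ȟ^1 = (5 − 0) − 4 = 1, so Ȟ^1 ≅ Z/3
Ȟ^2 = (0 − 0) − 0 = 0, so Ȟ^2 ≅ 0


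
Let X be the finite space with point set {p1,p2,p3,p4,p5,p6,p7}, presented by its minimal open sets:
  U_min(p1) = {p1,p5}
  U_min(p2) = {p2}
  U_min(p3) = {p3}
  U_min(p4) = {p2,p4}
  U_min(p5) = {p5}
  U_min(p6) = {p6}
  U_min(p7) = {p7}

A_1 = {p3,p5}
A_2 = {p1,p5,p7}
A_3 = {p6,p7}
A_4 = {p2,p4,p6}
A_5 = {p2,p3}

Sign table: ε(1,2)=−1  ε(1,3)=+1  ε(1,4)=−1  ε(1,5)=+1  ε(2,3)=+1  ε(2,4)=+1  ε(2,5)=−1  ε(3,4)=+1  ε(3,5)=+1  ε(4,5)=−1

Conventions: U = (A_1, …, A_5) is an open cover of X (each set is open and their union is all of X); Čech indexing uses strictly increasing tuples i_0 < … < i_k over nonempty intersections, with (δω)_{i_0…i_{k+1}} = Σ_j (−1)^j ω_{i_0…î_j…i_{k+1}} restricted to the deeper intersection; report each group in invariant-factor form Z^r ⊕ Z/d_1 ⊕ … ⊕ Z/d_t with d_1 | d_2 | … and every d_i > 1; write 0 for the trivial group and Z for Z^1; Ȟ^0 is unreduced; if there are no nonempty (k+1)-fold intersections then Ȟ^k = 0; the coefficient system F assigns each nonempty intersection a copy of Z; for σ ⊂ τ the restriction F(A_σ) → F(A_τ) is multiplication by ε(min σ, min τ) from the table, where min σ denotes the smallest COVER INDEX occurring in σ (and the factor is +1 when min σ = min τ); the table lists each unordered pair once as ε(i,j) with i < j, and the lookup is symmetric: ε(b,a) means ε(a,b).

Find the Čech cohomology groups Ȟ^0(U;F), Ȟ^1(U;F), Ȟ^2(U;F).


nerve simplices:
  A12={p5} A15={p3} A23={p7} A34={p6} A45={p2}
C dims 5,5; δ0: rk 4, SNF 1^4
degree 0: 5−4−0 = 1 → Ȟ^0 ≅ Z
degree 1: 5−0−4 = 1 → Ȟ^1 ≅ Z
degree 2: 0−0−0 = 0 → Ȟ^2 ≅ 0

Ȟ^0 = Z, Ȟ^1 = Z and Ȟ^2 = 0


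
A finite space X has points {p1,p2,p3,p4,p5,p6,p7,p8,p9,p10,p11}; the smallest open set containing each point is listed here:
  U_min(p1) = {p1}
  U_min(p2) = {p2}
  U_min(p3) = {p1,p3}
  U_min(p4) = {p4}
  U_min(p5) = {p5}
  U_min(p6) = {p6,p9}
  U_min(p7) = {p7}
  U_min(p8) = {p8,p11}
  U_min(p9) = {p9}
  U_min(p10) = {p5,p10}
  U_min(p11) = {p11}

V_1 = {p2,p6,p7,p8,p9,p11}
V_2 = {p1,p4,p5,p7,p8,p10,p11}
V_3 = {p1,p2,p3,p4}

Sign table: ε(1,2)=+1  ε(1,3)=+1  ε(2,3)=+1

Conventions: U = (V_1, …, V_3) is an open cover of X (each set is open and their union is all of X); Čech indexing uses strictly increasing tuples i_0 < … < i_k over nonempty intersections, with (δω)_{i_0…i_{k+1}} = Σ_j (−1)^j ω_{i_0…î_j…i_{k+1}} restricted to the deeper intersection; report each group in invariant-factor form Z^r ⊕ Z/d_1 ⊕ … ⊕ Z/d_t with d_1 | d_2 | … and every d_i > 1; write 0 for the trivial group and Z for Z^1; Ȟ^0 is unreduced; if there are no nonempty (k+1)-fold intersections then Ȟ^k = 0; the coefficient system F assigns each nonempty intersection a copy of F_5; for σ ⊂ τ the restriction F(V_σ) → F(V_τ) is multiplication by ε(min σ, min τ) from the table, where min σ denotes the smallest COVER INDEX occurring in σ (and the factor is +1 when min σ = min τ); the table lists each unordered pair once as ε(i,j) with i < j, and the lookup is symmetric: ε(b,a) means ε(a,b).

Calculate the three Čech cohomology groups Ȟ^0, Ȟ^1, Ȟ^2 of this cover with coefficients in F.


nonempty intersections:
  V12={p7,p8,p11} V13={p2} V23={p1,p4}
C dims 3,3; δ0: rk_F5 2
Ȟ^0: (3−2)−0=1 ⇒ Z/5
Ȟ^1: (3−0)−2=1 ⇒ Z/5
Ȟ^2: (0−0)−0=0 ⇒ 0

Ȟ^0(U;F) ≅ Z/5, Ȟ^1(U;F) ≅ Z/5, Ȟ^2(U;F) ≅ 0


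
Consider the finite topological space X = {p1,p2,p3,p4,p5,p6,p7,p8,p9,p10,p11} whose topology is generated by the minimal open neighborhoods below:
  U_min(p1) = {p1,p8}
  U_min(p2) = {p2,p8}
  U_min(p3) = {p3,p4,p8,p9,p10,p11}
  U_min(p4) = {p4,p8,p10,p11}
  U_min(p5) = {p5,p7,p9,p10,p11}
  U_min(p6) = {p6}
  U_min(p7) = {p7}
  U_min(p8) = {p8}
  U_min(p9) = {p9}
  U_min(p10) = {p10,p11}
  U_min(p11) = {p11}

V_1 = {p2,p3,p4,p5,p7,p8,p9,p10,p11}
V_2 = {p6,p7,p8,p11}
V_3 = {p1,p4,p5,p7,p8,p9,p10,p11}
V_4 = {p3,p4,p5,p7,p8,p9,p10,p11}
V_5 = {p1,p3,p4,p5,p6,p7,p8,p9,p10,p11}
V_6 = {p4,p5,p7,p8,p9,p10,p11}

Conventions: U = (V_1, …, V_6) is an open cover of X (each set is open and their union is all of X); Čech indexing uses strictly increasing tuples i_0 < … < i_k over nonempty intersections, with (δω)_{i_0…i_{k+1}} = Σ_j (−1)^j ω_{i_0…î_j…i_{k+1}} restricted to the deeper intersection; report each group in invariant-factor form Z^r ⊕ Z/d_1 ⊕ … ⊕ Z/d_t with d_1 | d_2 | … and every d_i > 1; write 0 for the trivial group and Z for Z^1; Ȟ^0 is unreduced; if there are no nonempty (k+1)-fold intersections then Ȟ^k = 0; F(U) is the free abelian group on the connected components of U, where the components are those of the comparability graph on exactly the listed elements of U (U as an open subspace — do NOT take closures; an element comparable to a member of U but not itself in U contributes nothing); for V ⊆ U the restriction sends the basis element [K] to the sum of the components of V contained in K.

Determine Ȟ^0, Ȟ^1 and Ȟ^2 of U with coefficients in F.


Ȟ^0(U;F) ≅ Z^2,  Ȟ^1(U;F) ≅ 0,  Ȟ^2(U;F) ≅ 0

nonempty intersections:
  V12={p7,p8,p11} V13={p4,p5,p7,p8,p9,p10,p11} V14={p3,p4,p5,p7,p8,p9,p10,p11} V15={p3,p4,p5,p7,p8,p9,p10,p11} V16={p4,p5,p7,p8,p9,p10,p11} V23={p7,p8,p11} V24={p7,p8,p11} V25={p6,p7,p8,p11} V26={p7,p8,p11} V34={p4,p5,p7,p8,p9,p10,p11} V35={p1,p4,p5,p7,p8,p9,p10,p11} V36={p4,p5,p7,p8,p9,p10,p11} V45={p3,p4,p5,p7,p8,p9,p10,p11} V46={p4,p5,p7,p8,p9,p10,p11} V56={p4,p5,p7,p8,p9,p10,p11}
  V123={p7,p8,p11} V124={p7,p8,p11} V125={p7,p8,p11} V126={p7,p8,p11} V134={p4,p5,p7,p8,p9,p10,p11} V135={p4,p5,p7,p8,p9,p10,p11} V136={p4,p5,p7,p8,p9,p10,p11} V145={p3,p4,p5,p7,p8,p9,p10,p11} V146={p4,p5,p7,p8,p9,p10,p11} V156={p4,p5,p7,p8,p9,p10,p11} V234={p7,p8,p11} V235={p7,p8,p11} V236={p7,p8,p11} V245={p7,p8,p11} V246={p7,p8,p11} V256={p7,p8,p11} V345={p4,p5,p7,p8,p9,p10,p11} V346={p4,p5,p7,p8,p9,p10,p11} V356={p4,p5,p7,p8,p9,p10,p11} V456={p4,p5,p7,p8,p9,p10,p11}
  V1234={p7,p8,p11} V1235={p7,p8,p11} V1236={p7,p8,p11} V1245={p7,p8,p11} V1246={p7,p8,p11} V1256={p7,p8,p11} V1345={p4,p5,p7,p8,p9,p10,p11} V1346={p4,p5,p7,p8,p9,p10,p11} V1356={p4,p5,p7,p8,p9,p10,p11} V1456={p4,p5,p7,p8,p9,p10,p11} V2345={p7,p8,p11} V2346={p7,p8,p11} V2356={p7,p8,p11} V2456={p7,p8,p11} V3456={p4,p5,p7,p8,p9,p10,p11}
  V12345={p7,p8,p11} V12346={p7,p8,p11} V12356={p7,p8,p11} V12456={p7,p8,p11} V13456={p4,p5,p7,p8,p9,p10,p11} V23456={p7,p8,p11}
  V123456={p7,p8,p11}
components per intersection:
  V1: {p2,p3,p4,p5,p7,p8,p9,p10,p11}
  V2: {p6} {p7} {p8} {p11}
  V3: {p1,p4,p5,p7,p8,p9,p10,p11}
  V4: {p3,p4,p5,p7,p8,p9,p10,p11}
  V5: {p1,p3,p4,p5,p7,p8,p9,p10,p11} {p6}
  V6: {p4,p5,p7,p8,p9,p10,p11}
  V12: {p7} {p8} {p11}
  V13: {p4,p5,p7,p8,p9,p10,p11}
  V14: {p3,p4,p5,p7,p8,p9,p10,p11}
  V15: {p3,p4,p5,p7,p8,p9,p10,p11}
  V16: {p4,p5,p7,p8,p9,p10,p11}
  V23: {p7} {p8} {p11}
  V24: {p7} {p8} {p11}
  V25: {p6} {p7} {p8} {p11}
  V26: {p7} {p8} {p11}
  V34: {p4,p5,p7,p8,p9,p10,p11}
  V35: {p1,p4,p5,p7,p8,p9,p10,p11}
  V36: {p4,p5,p7,p8,p9,p10,p11}
  V45: {p3,p4,p5,p7,p8,p9,p10,p11}
  V46: {p4,p5,p7,p8,p9,p10,p11}
  V56: {p4,p5,p7,p8,p9,p10,p11}
  V123: {p7} {p8} {p11}
  V124: {p7} {p8} {p11}
  V125: {p7} {p8} {p11}
  V126: {p7} {p8} {p11}
  V134: {p4,p5,p7,p8,p9,p10,p11}
  V135: {p4,p5,p7,p8,p9,p10,p11}
  V136: {p4,p5,p7,p8,p9,p10,p11}
  V145: {p3,p4,p5,p7,p8,p9,p10,p11}
  V146: {p4,p5,p7,p8,p9,p10,p11}
  V156: {p4,p5,p7,p8,p9,p10,p11}
  V234: {p7} {p8} {p11}
  V235: {p7} {p8} {p11}
  V236: {p7} {p8} {p11}
  V245: {p7} {p8} {p11}
  V246: {p7} {p8} {p11}
  V256: {p7} {p8} {p11}
  V345: {p4,p5,p7,p8,p9,p10,p11}
  V346: {p4,p5,p7,p8,p9,p10,p11}
  V356: {p4,p5,p7,p8,p9,p10,p11}
  V456: {p4,p5,p7,p8,p9,p10,p11}
  V1234: {p7} {p8} {p11}
  V1235: {p7} {p8} {p11}
  V1236: {p7} {p8} {p11}
  V1245: {p7} {p8} {p11}
  V1246: {p7} {p8} {p11}
  V1256: {p7} {p8} {p11}
  V1345: {p4,p5,p7,p8,p9,p10,p11}
  V1346: {p4,p5,p7,p8,p9,p10,p11}
  V1356: {p4,p5,p7,p8,p9,p10,p11}
  V1456: {p4,p5,p7,p8,p9,p10,p11}
  V2345: {p7} {p8} {p11}
  V2346: {p7} {p8} {p11}
  V2356: {p7} {p8} {p11}
  V2456: {p7} {p8} {p11}
  V3456: {p4,p5,p7,p8,p9,p10,p11}
  V12345: {p7} {p8} {p11}
  V12346: {p7} {p8} {p11}
  V12356: {p7} {p8} {p11}
  V12456: {p7} {p8} {p11}
  V13456: {p4,p5,p7,p8,p9,p10,p11}
  V23456: {p7} {p8} {p11}
  V123456: {p7} {p8} {p11}
C dims 10,26,40,35; δ0: rk 8, SNF 1^8; δ1: rk 18, SNF 1^18; δ2: rk 22, SNF 1^22
Ȟ^0: (10−8)−0=2 ⇒ Z^2
Ȟ^1: (26−18)−8=0 ⇒ 0
Ȟ^2: (40−22)−18=0 ⇒ 0


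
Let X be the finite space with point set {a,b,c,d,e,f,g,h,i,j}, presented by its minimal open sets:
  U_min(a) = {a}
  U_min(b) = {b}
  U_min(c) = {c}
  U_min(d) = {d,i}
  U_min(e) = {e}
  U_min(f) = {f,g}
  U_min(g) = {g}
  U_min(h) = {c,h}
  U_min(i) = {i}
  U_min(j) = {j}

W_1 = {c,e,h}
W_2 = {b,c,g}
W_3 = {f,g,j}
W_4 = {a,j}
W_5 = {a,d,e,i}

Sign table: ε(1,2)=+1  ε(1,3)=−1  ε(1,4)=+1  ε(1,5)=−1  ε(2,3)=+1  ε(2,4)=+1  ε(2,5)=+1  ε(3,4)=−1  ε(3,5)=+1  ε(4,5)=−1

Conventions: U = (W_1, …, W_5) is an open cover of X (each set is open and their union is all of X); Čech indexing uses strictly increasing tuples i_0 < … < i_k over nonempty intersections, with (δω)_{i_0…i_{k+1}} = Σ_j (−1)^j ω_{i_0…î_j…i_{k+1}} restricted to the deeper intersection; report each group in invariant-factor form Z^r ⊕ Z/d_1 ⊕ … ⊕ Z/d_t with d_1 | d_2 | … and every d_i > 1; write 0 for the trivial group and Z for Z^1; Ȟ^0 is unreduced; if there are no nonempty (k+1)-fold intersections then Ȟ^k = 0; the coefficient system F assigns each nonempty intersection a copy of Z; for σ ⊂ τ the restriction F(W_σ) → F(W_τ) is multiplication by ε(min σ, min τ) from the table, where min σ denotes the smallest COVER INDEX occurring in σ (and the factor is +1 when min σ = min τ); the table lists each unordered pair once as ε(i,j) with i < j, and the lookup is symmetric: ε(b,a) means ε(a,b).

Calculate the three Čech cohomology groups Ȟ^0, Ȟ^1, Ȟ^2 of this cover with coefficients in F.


Ȟ^0 ≅ 0; Ȟ^1 ≅ Z/2; Ȟ^2 ≅ 0

nonempty intersections:
  W12={c} W15={e} W23={g} W34={j} W45={a}
C dims 5,5; δ0: rk 5, SNF 1^4·2
Ȟ^0: (5−5)−0=0 ⇒ 0
Ȟ^1: (5−0)−5=0 plus torsion [2] ⇒ Z/2
Ȟ^2: (0−0)−0=0 ⇒ 0


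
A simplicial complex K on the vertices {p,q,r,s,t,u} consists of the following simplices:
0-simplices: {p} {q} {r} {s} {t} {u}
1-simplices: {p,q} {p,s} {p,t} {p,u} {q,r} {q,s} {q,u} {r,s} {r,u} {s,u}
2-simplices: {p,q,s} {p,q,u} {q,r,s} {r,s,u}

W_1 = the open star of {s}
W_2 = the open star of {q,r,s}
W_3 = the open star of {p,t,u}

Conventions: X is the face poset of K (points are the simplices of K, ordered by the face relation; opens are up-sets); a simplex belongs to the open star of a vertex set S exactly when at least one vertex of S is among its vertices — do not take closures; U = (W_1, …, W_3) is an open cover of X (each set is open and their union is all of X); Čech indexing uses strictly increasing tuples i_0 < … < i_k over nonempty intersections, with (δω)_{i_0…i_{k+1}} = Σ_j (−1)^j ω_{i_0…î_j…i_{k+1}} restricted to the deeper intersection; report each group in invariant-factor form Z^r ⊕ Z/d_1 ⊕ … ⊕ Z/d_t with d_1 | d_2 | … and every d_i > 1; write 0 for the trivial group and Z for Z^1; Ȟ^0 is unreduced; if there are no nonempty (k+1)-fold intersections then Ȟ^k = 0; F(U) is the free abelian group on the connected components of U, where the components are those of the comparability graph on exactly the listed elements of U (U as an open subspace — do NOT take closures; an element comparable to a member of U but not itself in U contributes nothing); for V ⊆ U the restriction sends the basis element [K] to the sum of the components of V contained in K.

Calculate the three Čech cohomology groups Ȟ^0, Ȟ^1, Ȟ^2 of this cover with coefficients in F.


intersection data:
  W1={{s},{p,s},{q,s},{r,s},{s,u},{p,q,s},{q,r,s},{r,s,u}} W2={{q},{r},{s},{p,q},{p,s},{q,r},{q,s},{q,u},{r,s},{r,u},{s,u},{p,q,s},{p,q,u},{q,r,s},{r,s,u}} W3={{p},{t},{u},{p,q},{p,s},{p,t},{p,u},{q,u},{r,u},{s,u},{p,q,s},{p,q,u},{r,s,u}}
  W12={{s},{p,s},{q,s},{r,s},{s,u},{p,q,s},{q,r,s},{r,s,u}} W13={{p,s},{s,u},{p,q,s},{r,s,u}} W23={{p,q},{p,s},{q,u},{r,u},{s,u},{p,q,s},{p,q,u},{r,s,u}}
  W123={{p,s},{s,u},{p,q,s},{r,s,u}}
components per intersection:
  W1: {{s},{p,s},{q,s},{r,s},{s,u},{p,q,s},{q,r,s},{r,s,u}}
  W2: {{q},{r},{s},{p,q},{p,s},{q,r},{q,s},{q,u},{r,s},{r,u},{s,u},{p,q,s},{p,q,u},{q,r,s},{r,s,u}}
  W3: {{p},{t},{u},{p,q},{p,s},{p,t},{p,u},{q,u},{r,u},{s,u},{p,q,s},{p,q,u},{r,s,u}}
  W12: {{s},{p,s},{q,s},{r,s},{s,u},{p,q,s},{q,r,s},{r,s,u}}
  W13: {{p,s},{p,q,s}} {{s,u},{r,s,u}}
  W23: {{p,q},{p,s},{q,u},{p,q,s},{p,q,u}} {{r,u},{s,u},{r,s,u}}
  W123: {{p,s},{p,q,s}} {{s,u},{r,s,u}}
C dims 3,5,2; δ0: rk 2, SNF 1^2; δ1: rk 2, SNF 1^2
Ȟ^0 = (3 − 2) − 0 = 1, so Ȟ^0 ≅ Z
Ȟ^1 = (5 − 2) − 2 = 1, so Ȟ^1 ≅ Z
Ȟ^2 = (2 − 0) − 2 = 0, so Ȟ^2 ≅ 0

Ȟ^0 = Z,  Ȟ^1 = Z,  Ȟ^2 = 0


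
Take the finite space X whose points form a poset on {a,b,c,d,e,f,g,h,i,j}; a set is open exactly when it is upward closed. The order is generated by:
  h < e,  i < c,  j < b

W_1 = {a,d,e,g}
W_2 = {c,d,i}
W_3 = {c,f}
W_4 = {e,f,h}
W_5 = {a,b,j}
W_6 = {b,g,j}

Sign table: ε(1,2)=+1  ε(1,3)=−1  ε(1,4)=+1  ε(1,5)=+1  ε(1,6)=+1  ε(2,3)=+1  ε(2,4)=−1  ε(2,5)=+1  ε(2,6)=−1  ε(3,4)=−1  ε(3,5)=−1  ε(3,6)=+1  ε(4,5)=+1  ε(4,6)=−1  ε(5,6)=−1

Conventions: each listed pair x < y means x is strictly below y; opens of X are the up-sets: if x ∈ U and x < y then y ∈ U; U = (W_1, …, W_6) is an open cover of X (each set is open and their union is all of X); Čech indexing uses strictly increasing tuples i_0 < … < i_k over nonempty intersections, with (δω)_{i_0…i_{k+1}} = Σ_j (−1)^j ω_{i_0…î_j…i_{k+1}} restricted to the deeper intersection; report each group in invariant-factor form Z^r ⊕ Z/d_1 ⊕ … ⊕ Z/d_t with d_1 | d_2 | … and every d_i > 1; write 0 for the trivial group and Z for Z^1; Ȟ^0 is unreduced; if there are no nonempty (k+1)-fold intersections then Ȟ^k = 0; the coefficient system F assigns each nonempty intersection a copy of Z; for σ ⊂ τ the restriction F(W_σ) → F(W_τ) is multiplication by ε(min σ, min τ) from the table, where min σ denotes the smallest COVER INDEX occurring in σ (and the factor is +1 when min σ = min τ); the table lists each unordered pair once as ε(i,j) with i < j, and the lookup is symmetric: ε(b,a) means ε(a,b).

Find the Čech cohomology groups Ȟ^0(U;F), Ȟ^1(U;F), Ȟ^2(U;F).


nerve of the cover:
  W12={d} W14={e} W15={a} W16={g} W23={c} W34={f} W56={b,j}
C dims 6,7; δ0: rk 6, SNF 1^5·2
Ȟ^0 = (6 − 6) − 0 = 0, so Ȟ^0 ≅ 0
Ȟ^1 = (7 − 0) − 6 = 1 plus torsion [2], so Ȟ^1 ≅ Z ⊕ Z/2
Ȟ^2 = (0 − 0) − 0 = 0, so Ȟ^2 ≅ 0

Ȟ^0 ≅ 0, Ȟ^1 ≅ Z ⊕ Z/2, Ȟ^2 ≅ 0


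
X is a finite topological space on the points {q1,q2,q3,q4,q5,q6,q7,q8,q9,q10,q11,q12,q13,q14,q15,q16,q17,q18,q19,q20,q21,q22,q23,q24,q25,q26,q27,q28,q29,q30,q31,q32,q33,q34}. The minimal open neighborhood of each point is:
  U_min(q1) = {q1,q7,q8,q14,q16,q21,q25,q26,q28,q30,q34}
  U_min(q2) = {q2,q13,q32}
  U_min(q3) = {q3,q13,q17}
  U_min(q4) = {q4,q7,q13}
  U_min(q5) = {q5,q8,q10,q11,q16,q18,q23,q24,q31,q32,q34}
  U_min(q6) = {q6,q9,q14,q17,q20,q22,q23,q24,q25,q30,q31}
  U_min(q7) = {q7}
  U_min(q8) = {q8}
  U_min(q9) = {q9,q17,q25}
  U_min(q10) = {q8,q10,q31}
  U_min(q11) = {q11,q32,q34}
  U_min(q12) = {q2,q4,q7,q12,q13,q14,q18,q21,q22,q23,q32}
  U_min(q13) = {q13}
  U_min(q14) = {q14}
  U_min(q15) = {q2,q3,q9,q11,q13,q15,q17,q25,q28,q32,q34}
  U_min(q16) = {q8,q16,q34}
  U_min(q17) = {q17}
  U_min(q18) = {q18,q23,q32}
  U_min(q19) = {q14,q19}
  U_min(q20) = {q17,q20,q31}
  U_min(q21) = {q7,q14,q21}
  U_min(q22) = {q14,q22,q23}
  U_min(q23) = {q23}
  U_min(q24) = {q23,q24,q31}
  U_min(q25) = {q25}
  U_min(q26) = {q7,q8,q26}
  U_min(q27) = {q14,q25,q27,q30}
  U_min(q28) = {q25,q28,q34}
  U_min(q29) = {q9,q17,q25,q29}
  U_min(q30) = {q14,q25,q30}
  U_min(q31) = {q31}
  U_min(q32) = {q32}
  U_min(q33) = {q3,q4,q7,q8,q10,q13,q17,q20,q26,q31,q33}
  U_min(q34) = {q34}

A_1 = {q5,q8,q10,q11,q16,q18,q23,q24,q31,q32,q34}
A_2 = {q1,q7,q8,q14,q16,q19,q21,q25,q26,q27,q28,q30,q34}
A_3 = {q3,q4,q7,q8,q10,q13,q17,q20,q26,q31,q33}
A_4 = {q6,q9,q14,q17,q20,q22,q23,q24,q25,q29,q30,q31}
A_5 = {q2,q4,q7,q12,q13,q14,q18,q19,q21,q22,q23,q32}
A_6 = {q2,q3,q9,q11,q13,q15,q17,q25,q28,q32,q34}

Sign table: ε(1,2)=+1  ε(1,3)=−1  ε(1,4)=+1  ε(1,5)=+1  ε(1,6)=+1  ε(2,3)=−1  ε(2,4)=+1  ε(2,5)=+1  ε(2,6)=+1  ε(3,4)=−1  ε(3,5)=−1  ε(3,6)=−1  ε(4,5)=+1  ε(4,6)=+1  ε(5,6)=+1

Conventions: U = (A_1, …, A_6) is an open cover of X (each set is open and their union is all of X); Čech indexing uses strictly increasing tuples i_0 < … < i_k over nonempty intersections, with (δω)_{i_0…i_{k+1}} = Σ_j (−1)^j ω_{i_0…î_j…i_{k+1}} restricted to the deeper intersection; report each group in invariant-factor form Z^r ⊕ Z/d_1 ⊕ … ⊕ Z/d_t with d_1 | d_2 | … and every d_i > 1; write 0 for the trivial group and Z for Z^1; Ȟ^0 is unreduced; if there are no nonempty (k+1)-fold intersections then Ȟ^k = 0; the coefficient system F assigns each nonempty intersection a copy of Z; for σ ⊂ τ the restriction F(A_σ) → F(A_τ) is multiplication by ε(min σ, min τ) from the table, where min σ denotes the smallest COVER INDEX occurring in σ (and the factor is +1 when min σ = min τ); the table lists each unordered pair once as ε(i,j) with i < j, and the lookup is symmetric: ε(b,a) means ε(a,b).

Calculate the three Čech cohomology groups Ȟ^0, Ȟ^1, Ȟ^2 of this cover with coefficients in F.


nonempty intersections:
  A12={q8,q16,q34} A13={q8,q10,q31} A14={q23,q24,q31} A15={q18,q23,q32} A16={q11,q32,q34} A23={q7,q8,q26} A24={q14,q25,q30} A25={q7,q14,q19,q21} A26={q25,q28,q34} A34={q17,q20,q31} A35={q4,q7,q13} A36={q3,q13,q17} A45={q14,q22,q23} A46={q9,q17,q25} A56={q2,q13,q32}
  A123={q8} A126={q34} A134={q31} A145={q23} A156={q32} A235={q7} A245={q14} A246={q25} A346={q17} A356={q13}
C dims 6,15,10; δ0: rk 5, SNF 1^5; δ1: rk 10, SNF 1^9·2
Ȟ^0: (6−5)−0=1 ⇒ Z
Ȟ^1: (15−10)−5=0 ⇒ 0
Ȟ^2: (10−0)−10=0 plus torsion [2] ⇒ Z/2

Ȟ^0(U;F) ≅ Z,  Ȟ^1(U;F) ≅ 0,  Ȟ^2(U;F) ≅ Z/2


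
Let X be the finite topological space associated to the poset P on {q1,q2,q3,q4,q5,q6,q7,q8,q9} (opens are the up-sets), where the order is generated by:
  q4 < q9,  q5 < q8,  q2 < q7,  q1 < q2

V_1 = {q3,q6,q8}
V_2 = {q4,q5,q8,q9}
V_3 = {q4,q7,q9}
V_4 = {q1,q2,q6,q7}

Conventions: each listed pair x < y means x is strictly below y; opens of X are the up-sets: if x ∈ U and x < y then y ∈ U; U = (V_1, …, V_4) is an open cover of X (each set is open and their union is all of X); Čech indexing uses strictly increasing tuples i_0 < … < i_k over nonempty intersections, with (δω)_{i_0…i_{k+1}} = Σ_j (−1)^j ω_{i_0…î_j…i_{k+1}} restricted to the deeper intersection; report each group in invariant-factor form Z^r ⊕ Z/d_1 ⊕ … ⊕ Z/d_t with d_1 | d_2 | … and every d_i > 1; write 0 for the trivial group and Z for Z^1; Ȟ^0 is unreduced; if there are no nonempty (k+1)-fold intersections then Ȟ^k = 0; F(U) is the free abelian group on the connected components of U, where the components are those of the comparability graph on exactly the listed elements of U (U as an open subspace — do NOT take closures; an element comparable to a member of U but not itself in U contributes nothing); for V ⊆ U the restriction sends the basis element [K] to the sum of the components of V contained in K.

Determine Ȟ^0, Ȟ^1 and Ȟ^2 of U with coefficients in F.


cover nerve:
  V12={q8} V14={q6} V23={q4,q9} V34={q7}
components per intersection:
  V1: {q3} {q6} {q8}
  V2: {q4,q9} {q5,q8}
  V3: {q4,q9} {q7}
  V4: {q1,q2,q7} {q6}
  V12: {q8}
  V14: {q6}
  V23: {q4,q9}
  V34: {q7}
C dims 9,4; δ0: rk 4, SNF 1^4
Ȟ^0: (9−4)−0=5 ⇒ Z^5
Ȟ^1: (4−0)−4=0 ⇒ 0
Ȟ^2: (0−0)−0=0 ⇒ 0

Ȟ^0 = Z^5,  Ȟ^1 = 0,  Ȟ^2 = 0
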